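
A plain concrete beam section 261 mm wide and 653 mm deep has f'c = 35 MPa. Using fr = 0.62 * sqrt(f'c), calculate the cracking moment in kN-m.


fr = 0.62 * sqrt(35) = 0.62 * 5.9161 = 3.668 MPa
I = 261 * 653^3 / 12 = 6056180424.75 mm^4
y_t = 326.5 mm
M_cr = fr * I / y_t = 3.668 * 6056180424.75 / 326.5 N-mm
= 68.0364 kN-m

68.0364 kN-m


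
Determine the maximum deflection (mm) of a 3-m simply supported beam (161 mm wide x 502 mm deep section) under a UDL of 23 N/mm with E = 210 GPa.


I = 161 * 502^3 / 12 = 1697288940.67 mm^4
L = 3000.0 mm, w = 23 N/mm, E = 210000.0 MPa
delta = 5 * w * L^4 / (384 * E * I)
= 5 * 23 * 3000.0^4 / (384 * 210000.0 * 1697288940.67)
= 0.0681 mm

0.0681 mm


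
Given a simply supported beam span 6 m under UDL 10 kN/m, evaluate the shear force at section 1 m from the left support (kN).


R_A = w * L / 2 = 10 * 6 / 2 = 30.0 kN
V(x) = R_A - w * x = 30.0 - 10 * 1
= 20.0 kN

20.0 kN


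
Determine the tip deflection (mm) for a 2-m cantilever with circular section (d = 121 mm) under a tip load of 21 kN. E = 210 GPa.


I = pi * d^4 / 64 = pi * 121^4 / 64 = 10522316.97 mm^4
L = 2000.0 mm, P = 21000.0 N, E = 210000.0 MPa
delta = P * L^3 / (3 * E * I)
= 21000.0 * 2000.0^3 / (3 * 210000.0 * 10522316.97)
= 25.343 mm

25.343 mm


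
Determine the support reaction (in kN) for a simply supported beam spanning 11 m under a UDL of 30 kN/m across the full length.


Total load = w * L = 30 * 11 = 330 kN
By symmetry, each reaction R = total / 2 = 330 / 2 = 165.0 kN

165.0 kN


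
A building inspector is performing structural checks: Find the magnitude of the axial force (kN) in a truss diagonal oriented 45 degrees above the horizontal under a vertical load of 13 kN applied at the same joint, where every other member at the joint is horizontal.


At the joint, only the diagonal has a vertical component, so vertical equilibrium gives:
F * sin(45) = 13
F = 13 / sin(45)
= 13 / 0.707107
= 18.38 kN

18.38 kN


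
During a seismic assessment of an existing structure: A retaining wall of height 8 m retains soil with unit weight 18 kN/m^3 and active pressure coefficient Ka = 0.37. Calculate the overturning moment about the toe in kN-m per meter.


Pa = 0.5 * Ka * gamma * H^2
= 0.5 * 0.37 * 18 * 8^2
= 213.12 kN/m
Arm = H / 3 = 8 / 3 = 2.6667 m
Mo = Pa * arm = Pa * H / 3 = 213.12 * 8 / 3 = 568.32 kN-m/m

568.32 kN-m/m


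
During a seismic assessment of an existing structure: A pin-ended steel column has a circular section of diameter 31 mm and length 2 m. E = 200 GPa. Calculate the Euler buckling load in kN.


I = pi * d^4 / 64 = 45333.23 mm^4
L = 2000.0 mm
P_cr = pi^2 * E * I / L^2
= 9.8696 * 200000.0 * 45333.23 / 2000.0^2
= 22371.05 N = 22.3711 kN

22.3711 kN


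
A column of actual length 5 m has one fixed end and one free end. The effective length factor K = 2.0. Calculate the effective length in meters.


L_eff = K * L
= 2.0 * 5
= 10.0 m

10.0 m


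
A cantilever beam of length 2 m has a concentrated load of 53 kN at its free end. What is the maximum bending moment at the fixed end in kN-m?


For a cantilever with a point load at the free end:
M_max = P * L = 53 * 2 = 106 kN-m

106 kN-m


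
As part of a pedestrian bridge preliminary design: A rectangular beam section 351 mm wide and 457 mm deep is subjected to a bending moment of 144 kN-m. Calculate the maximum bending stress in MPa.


I = b * h^3 / 12 = 351 * 457^3 / 12 = 2791736795.25 mm^4
y = h / 2 = 457 / 2 = 228.5 mm
M = 144 kN-m = 144000000.0 N-mm
sigma = M * y / I = 144000000.0 * 228.5 / 2791736795.25
= 11.79 MPa

11.79 MPa


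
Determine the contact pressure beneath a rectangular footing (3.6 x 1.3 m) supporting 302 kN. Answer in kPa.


A = 3.6 * 1.3 = 4.68 m^2
q = P / A = 302 / 4.68
= 64.5299 kPa

64.5299 kPa


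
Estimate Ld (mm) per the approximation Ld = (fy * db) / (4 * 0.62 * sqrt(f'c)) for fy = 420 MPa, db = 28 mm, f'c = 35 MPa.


Ld = (fy * db) / (4 * 0.62 * sqrt(f'c))
= (420 * 28) / (4 * 0.62 * sqrt(35))
= 11760 / 14.6719
= 801.53 mm

801.53 mm


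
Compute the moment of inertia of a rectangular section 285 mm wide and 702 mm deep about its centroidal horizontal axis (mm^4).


I = b * h^3 / 12
= 285 * 702^3 / 12
= 285 * 345948408 / 12
= 8216274690.0 mm^4

8216274690.0 mm^4


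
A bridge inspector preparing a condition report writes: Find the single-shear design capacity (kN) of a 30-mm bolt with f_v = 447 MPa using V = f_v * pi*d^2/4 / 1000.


A = pi * d^2 / 4 = pi * 30^2 / 4 = 706.8583 mm^2
V = f_v * A / 1000 = 447 * 706.8583 / 1000
= 315.9657 kN

315.9657 kN


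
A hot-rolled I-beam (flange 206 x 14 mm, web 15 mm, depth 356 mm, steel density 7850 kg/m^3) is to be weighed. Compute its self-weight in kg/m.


A_flanges = 2 * 206 * 14 = 5768 mm^2
A_web = (356 - 2 * 14) * 15 = 4920 mm^2
A_total = 5768 + 4920 = 10688 mm^2 = 0.010688 m^2
Weight = rho * A = 7850 * 0.010688 = 83.9008 kg/m

83.9008 kg/m


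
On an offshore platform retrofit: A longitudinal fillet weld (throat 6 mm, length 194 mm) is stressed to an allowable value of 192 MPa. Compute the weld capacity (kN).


Strength = throat * length * allowable stress
= 6 * 194 * 192 N
= 223488 N
= 223.49 kN

223.49 kN


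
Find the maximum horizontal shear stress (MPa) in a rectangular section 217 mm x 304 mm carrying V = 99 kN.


A = b * h = 217 * 304 = 65968 mm^2
V = 99 kN = 99000.0 N
tau_max = 1.5 * V / A = 1.5 * 99000.0 / 65968
= 2.2511 MPa

2.2511 MPa


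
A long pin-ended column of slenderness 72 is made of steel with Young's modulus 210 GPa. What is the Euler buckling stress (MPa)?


sigma_cr = pi^2 * E / lambda^2
= 9.8696 * 210000.0 / 72^2
= 9.8696 * 210000.0 / 5184
= 399.8104 MPa

399.8104 MPa


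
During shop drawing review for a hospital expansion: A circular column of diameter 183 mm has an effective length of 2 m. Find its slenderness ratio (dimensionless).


Radius of gyration r = d / 4 = 183 / 4 = 45.75 mm
L_eff = 2000.0 mm
Slenderness ratio = L / r = 2000.0 / 45.75 = 43.72 (dimensionless)

43.72 (dimensionless)


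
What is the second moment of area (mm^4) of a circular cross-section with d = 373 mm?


r = d / 2 = 373 / 2 = 186.5 mm
I = pi * r^4 / 4 = pi * 186.5^4 / 4
= 950178558.36 mm^4

950178558.36 mm^4


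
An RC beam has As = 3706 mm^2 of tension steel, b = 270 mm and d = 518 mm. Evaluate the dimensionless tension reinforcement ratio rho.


rho = As / (b * d)
= 3706 / (270 * 518)
= 3706 / 139860
= 0.026498 (dimensionless)

0.026498 (dimensionless)


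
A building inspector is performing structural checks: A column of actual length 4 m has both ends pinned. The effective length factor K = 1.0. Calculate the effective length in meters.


L_eff = K * L
= 1.0 * 4
= 4.0 m

4.0 m


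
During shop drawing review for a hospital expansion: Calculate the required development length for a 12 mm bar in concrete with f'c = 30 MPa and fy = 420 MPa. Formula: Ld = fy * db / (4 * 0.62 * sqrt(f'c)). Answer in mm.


Ld = (fy * db) / (4 * 0.62 * sqrt(f'c))
= (420 * 12) / (4 * 0.62 * sqrt(30))
= 5040 / 13.5835
= 371.04 mm

371.04 mm


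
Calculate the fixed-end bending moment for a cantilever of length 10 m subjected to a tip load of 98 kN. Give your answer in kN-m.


For a cantilever with a point load at the free end:
M_max = P * L = 98 * 10 = 980 kN-m

980 kN-m


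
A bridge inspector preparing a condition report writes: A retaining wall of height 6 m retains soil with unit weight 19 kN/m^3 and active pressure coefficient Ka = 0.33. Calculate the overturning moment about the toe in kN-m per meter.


Pa = 0.5 * Ka * gamma * H^2
= 0.5 * 0.33 * 19 * 6^2
= 112.86 kN/m
Arm = H / 3 = 6 / 3 = 2.0 m
Mo = Pa * arm = Pa * H / 3 = 112.86 * 6 / 3 = 225.72 kN-m/m

225.72 kN-m/m


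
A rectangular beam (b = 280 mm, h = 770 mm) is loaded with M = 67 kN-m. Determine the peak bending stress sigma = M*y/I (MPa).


I = b * h^3 / 12 = 280 * 770^3 / 12 = 10652436666.67 mm^4
y = h / 2 = 770 / 2 = 385.0 mm
M = 67 kN-m = 67000000.0 N-mm
sigma = M * y / I = 67000000.0 * 385.0 / 10652436666.67
= 2.42 MPa

2.42 MPa


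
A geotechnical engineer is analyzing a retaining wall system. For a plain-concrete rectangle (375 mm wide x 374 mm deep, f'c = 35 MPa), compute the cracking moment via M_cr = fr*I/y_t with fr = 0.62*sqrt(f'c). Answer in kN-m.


fr = 0.62 * sqrt(35) = 0.62 * 5.9161 = 3.668 MPa
I = 375 * 374^3 / 12 = 1634800750.0 mm^4
y_t = 187.0 mm
M_cr = fr * I / y_t = 3.668 * 1634800750.0 / 187.0 N-mm
= 32.0663 kN-m

32.0663 kN-m


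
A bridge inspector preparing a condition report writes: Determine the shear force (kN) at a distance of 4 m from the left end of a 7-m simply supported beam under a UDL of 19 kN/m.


R_A = w * L / 2 = 19 * 7 / 2 = 66.5 kN
V(x) = R_A - w * x = 66.5 - 19 * 4
= -9.5 kN

-9.5 kN


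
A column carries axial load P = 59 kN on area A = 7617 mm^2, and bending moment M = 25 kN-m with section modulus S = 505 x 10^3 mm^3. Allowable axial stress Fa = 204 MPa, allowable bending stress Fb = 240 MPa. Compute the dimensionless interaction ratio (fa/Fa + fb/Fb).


f_a = P / A = 59000.0 / 7617 = 7.7458 MPa
f_b = M / S = 25000000.0 / 505000.0 = 49.505 MPa
Ratio = f_a / Fa + f_b / Fb
= 7.7458 / 204 + 49.505 / 240
= 0.2442 (dimensionless)

0.2442 (dimensionless)


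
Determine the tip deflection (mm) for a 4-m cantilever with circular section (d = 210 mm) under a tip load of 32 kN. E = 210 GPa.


I = pi * d^4 / 64 = pi * 210^4 / 64 = 95465637.63 mm^4
L = 4000.0 mm, P = 32000.0 N, E = 210000.0 MPa
delta = P * L^3 / (3 * E * I)
= 32000.0 * 4000.0^3 / (3 * 210000.0 * 95465637.63)
= 34.052 mm

34.052 mm


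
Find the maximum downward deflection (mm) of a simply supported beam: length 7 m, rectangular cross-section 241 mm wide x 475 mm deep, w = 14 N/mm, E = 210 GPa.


I = 241 * 475^3 / 12 = 2152368489.58 mm^4
L = 7000.0 mm, w = 14 N/mm, E = 210000.0 MPa
delta = 5 * w * L^4 / (384 * E * I)
= 5 * 14 * 7000.0^4 / (384 * 210000.0 * 2152368489.58)
= 0.9683 mm

0.9683 mm


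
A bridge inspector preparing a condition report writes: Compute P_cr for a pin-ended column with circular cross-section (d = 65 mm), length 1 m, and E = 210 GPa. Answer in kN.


I = pi * d^4 / 64 = 876240.51 mm^4
L = 1000.0 mm
P_cr = pi^2 * E * I / L^2
= 9.8696 * 210000.0 * 876240.51 / 1000.0^2
= 1816110.9 N = 1816.1109 kN

1816.1109 kN


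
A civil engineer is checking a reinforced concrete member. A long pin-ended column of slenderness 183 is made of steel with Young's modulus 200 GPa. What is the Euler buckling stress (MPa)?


sigma_cr = pi^2 * E / lambda^2
= 9.8696 * 200000.0 / 183^2
= 9.8696 * 200000.0 / 33489
= 58.9424 MPa

58.9424 MPa


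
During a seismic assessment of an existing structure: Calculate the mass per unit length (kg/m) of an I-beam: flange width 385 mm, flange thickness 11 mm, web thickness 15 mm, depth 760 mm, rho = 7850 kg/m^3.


A_flanges = 2 * 385 * 11 = 8470 mm^2
A_web = (760 - 2 * 11) * 15 = 11070 mm^2
A_total = 8470 + 11070 = 19540 mm^2 = 0.019540 m^2
Weight = rho * A = 7850 * 0.019540 = 153.389 kg/m

153.389 kg/m


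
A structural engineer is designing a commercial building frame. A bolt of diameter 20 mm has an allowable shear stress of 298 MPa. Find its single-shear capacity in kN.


A = pi * d^2 / 4 = pi * 20^2 / 4 = 314.1593 mm^2
V = f_v * A / 1000 = 298 * 314.1593 / 1000
= 93.6195 kN

93.6195 kN


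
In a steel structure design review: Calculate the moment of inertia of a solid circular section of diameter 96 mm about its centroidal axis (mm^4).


r = d / 2 = 96 / 2 = 48.0 mm
I = pi * r^4 / 4 = pi * 48.0^4 / 4
= 4169220.18 mm^4

4169220.18 mm^4


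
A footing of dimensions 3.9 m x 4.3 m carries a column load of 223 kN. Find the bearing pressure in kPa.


A = 3.9 * 4.3 = 16.77 m^2
q = P / A = 223 / 16.77
= 13.2976 kPa

13.2976 kPa


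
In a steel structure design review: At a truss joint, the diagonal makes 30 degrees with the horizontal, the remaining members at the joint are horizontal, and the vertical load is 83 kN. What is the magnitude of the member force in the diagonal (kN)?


At the joint, only the diagonal has a vertical component, so vertical equilibrium gives:
F * sin(30) = 83
F = 83 / sin(30)
= 83 / 0.5
= 166.0 kN

166.0 kN


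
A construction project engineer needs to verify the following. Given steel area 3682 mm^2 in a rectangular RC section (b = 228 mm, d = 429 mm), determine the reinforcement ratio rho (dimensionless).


rho = As / (b * d)
= 3682 / (228 * 429)
= 3682 / 97812
= 0.037644 (dimensionless)

0.037644 (dimensionless)


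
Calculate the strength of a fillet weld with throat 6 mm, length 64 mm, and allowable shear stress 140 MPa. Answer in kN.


Strength = throat * length * allowable stress
= 6 * 64 * 140 N
= 53760 N
= 53.76 kN

53.76 kN


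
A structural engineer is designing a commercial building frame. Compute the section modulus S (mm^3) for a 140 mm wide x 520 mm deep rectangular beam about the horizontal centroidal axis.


S = b * h^2 / 6
= 140 * 520^2 / 6
= 140 * 270400 / 6
= 6309333.33 mm^3

6309333.33 mm^3


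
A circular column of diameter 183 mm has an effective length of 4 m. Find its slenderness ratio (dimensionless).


Radius of gyration r = d / 4 = 183 / 4 = 45.75 mm
L_eff = 4000.0 mm
Slenderness ratio = L / r = 4000.0 / 45.75 = 87.43 (dimensionless)

87.43 (dimensionless)


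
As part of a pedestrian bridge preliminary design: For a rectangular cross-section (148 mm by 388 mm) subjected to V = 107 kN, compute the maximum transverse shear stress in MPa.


A = b * h = 148 * 388 = 57424 mm^2
V = 107 kN = 107000.0 N
tau_max = 1.5 * V / A = 1.5 * 107000.0 / 57424
= 2.795 MPa

2.795 MPa


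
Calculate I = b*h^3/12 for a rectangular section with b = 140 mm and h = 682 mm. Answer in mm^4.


I = b * h^3 / 12
= 140 * 682^3 / 12
= 140 * 317214568 / 12
= 3700836626.67 mm^4

3700836626.67 mm^4


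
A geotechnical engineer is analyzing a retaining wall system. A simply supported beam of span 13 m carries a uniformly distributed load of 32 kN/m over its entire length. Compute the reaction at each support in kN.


Total load = w * L = 32 * 13 = 416 kN
By symmetry, each reaction R = total / 2 = 416 / 2 = 208.0 kN

208.0 kN


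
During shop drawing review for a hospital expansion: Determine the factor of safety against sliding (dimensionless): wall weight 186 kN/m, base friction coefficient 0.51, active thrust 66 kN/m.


Resisting force = mu * W = 0.51 * 186 = 94.86 kN/m
FOS = Resisting / Driving = 94.86 / 66
= 1.4373 (dimensionless)

1.4373 (dimensionless)


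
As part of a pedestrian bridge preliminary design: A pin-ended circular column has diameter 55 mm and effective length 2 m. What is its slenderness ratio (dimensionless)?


Radius of gyration r = d / 4 = 55 / 4 = 13.75 mm
L_eff = 2000.0 mm
Slenderness ratio = L / r = 2000.0 / 13.75 = 145.45 (dimensionless)

145.45 (dimensionless)


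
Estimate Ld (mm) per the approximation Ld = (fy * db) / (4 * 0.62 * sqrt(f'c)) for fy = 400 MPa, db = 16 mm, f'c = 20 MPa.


Ld = (fy * db) / (4 * 0.62 * sqrt(f'c))
= (400 * 16) / (4 * 0.62 * sqrt(20))
= 6400 / 11.0909
= 577.05 mm

577.05 mm


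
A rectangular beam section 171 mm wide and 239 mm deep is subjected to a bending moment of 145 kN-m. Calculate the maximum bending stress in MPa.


I = b * h^3 / 12 = 171 * 239^3 / 12 = 194539845.75 mm^4
y = h / 2 = 239 / 2 = 119.5 mm
M = 145 kN-m = 145000000.0 N-mm
sigma = M * y / I = 145000000.0 * 119.5 / 194539845.75
= 89.07 MPa

89.07 MPa


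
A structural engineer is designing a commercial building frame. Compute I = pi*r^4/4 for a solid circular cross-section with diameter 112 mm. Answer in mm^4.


r = d / 2 = 112 / 2 = 56.0 mm
I = pi * r^4 / 4 = pi * 56.0^4 / 4
= 7723995.1 mm^4

7723995.1 mm^4


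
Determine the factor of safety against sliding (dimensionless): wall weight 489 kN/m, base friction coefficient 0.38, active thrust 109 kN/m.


Resisting force = mu * W = 0.38 * 489 = 185.82 kN/m
FOS = Resisting / Driving = 185.82 / 109
= 1.7048 (dimensionless)

1.7048 (dimensionless)


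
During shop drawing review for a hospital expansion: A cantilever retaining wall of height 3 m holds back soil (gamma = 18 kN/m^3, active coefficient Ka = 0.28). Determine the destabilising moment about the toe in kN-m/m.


Pa = 0.5 * Ka * gamma * H^2
= 0.5 * 0.28 * 18 * 3^2
= 22.68 kN/m
Arm = H / 3 = 3 / 3 = 1.0 m
Mo = Pa * arm = Pa * H / 3 = 22.68 * 3 / 3 = 22.68 kN-m/m

22.68 kN-m/m


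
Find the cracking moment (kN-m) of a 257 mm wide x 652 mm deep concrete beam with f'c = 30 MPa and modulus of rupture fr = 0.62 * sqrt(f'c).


fr = 0.62 * sqrt(30) = 0.62 * 5.4772 = 3.3959 MPa
I = 257 * 652^3 / 12 = 5936010554.67 mm^4
y_t = 326.0 mm
M_cr = fr * I / y_t = 3.3959 * 5936010554.67 / 326.0 N-mm
= 61.8343 kN-m

61.8343 kN-m


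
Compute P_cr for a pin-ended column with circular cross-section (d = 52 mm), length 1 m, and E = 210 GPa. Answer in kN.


I = pi * d^4 / 64 = 358908.11 mm^4
L = 1000.0 mm
P_cr = pi^2 * E * I / L^2
= 9.8696 * 210000.0 * 358908.11 / 1000.0^2
= 743879.03 N = 743.879 kN

743.879 kN


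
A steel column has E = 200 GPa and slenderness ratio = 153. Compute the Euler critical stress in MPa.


sigma_cr = pi^2 * E / lambda^2
= 9.8696 * 200000.0 / 153^2
= 9.8696 * 200000.0 / 23409
= 84.3232 MPa

84.3232 MPa


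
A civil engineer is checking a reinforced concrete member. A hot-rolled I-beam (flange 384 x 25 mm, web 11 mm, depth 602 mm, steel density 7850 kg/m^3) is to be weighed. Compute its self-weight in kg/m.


A_flanges = 2 * 384 * 25 = 19200 mm^2
A_web = (602 - 2 * 25) * 11 = 6072 mm^2
A_total = 19200 + 6072 = 25272 mm^2 = 0.025272 m^2
Weight = rho * A = 7850 * 0.025272 = 198.3852 kg/m

198.3852 kg/m


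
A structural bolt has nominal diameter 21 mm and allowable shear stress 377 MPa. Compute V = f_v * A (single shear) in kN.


A = pi * d^2 / 4 = pi * 21^2 / 4 = 346.3606 mm^2
V = f_v * A / 1000 = 377 * 346.3606 / 1000
= 130.5779 kN

130.5779 kN


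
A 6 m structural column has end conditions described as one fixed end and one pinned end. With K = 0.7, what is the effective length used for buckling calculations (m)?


L_eff = K * L
= 0.7 * 6
= 4.2 m

4.2 m


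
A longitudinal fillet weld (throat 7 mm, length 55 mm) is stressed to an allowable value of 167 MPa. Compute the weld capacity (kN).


Strength = throat * length * allowable stress
= 7 * 55 * 167 N
= 64295 N
= 64.3 kN

64.3 kN


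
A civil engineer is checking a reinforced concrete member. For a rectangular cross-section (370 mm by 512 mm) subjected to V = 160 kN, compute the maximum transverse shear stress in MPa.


A = b * h = 370 * 512 = 189440 mm^2
V = 160 kN = 160000.0 N
tau_max = 1.5 * V / A = 1.5 * 160000.0 / 189440
= 1.2669 MPa

1.2669 MPa


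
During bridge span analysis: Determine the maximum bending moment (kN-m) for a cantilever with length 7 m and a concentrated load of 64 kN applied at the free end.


For a cantilever with a point load at the free end:
M_max = P * L = 64 * 7 = 448 kN-m

448 kN-m


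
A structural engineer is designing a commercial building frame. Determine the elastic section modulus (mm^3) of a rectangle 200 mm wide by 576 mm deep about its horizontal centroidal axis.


S = b * h^2 / 6
= 200 * 576^2 / 6
= 200 * 331776 / 6
= 11059200.0 mm^3

11059200.0 mm^3


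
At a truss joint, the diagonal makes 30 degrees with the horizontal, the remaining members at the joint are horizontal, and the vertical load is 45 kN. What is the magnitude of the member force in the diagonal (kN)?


At the joint, only the diagonal has a vertical component, so vertical equilibrium gives:
F * sin(30) = 45
F = 45 / sin(30)
= 45 / 0.5
= 90.0 kN

90.0 kN


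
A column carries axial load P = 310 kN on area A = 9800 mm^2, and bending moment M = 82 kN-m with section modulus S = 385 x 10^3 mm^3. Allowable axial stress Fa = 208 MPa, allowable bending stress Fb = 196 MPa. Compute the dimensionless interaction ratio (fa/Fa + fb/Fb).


f_a = P / A = 310000.0 / 9800 = 31.6327 MPa
f_b = M / S = 82000000.0 / 385000.0 = 212.987 MPa
Ratio = f_a / Fa + f_b / Fb
= 31.6327 / 208 + 212.987 / 196
= 1.2387 (dimensionless)

1.2387 (dimensionless)


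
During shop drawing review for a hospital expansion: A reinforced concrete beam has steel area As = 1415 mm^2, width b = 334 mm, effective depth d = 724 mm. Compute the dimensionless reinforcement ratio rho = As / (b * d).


rho = As / (b * d)
= 1415 / (334 * 724)
= 1415 / 241816
= 0.005852 (dimensionless)

0.005852 (dimensionless)


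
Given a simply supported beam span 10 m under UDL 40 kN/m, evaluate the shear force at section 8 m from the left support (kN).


R_A = w * L / 2 = 40 * 10 / 2 = 200.0 kN
V(x) = R_A - w * x = 200.0 - 40 * 8
= -120.0 kN

-120.0 kN


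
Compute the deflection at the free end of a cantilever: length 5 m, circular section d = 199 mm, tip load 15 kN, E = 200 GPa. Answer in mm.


I = pi * d^4 / 64 = pi * 199^4 / 64 = 76980761.76 mm^4
L = 5000.0 mm, P = 15000.0 N, E = 200000.0 MPa
delta = P * L^3 / (3 * E * I)
= 15000.0 * 5000.0^3 / (3 * 200000.0 * 76980761.76)
= 40.5946 mm

40.5946 mm


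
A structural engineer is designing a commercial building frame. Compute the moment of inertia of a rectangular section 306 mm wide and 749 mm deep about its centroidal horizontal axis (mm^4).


I = b * h^3 / 12
= 306 * 749^3 / 12
= 306 * 420189749 / 12
= 10714838599.5 mm^4

10714838599.5 mm^4


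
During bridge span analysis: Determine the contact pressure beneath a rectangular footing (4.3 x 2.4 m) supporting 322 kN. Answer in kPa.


A = 4.3 * 2.4 = 10.32 m^2
q = P / A = 322 / 10.32
= 31.2016 kPa

31.2016 kPa


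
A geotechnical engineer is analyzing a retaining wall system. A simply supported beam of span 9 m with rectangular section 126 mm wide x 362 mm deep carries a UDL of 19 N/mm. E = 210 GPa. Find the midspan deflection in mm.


I = 126 * 362^3 / 12 = 498098244.0 mm^4
L = 9000.0 mm, w = 19 N/mm, E = 210000.0 MPa
delta = 5 * w * L^4 / (384 * E * I)
= 5 * 19 * 9000.0^4 / (384 * 210000.0 * 498098244.0)
= 15.5177 mm

15.5177 mm


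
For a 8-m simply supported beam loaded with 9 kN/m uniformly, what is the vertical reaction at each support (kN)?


Total load = w * L = 9 * 8 = 72 kN
By symmetry, each reaction R = total / 2 = 72 / 2 = 36.0 kN

36.0 kN


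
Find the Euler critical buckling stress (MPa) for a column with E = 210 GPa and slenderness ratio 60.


sigma_cr = pi^2 * E / lambda^2
= 9.8696 * 210000.0 / 60^2
= 9.8696 * 210000.0 / 3600
= 575.7269 MPa

575.7269 MPa


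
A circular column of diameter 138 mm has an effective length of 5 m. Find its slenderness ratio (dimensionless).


Radius of gyration r = d / 4 = 138 / 4 = 34.5 mm
L_eff = 5000.0 mm
Slenderness ratio = L / r = 5000.0 / 34.5 = 144.93 (dimensionless)

144.93 (dimensionless)


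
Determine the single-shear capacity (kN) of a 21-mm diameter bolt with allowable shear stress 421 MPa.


A = pi * d^2 / 4 = pi * 21^2 / 4 = 346.3606 mm^2
V = f_v * A / 1000 = 421 * 346.3606 / 1000
= 145.8178 kN

145.8178 kN


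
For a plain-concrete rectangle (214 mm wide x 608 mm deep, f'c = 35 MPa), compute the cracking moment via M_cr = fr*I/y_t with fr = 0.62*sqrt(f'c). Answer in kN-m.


fr = 0.62 * sqrt(35) = 0.62 * 5.9161 = 3.668 MPa
I = 214 * 608^3 / 12 = 4008143530.67 mm^4
y_t = 304.0 mm
M_cr = fr * I / y_t = 3.668 * 4008143530.67 / 304.0 N-mm
= 48.361 kN-m

48.361 kN-m


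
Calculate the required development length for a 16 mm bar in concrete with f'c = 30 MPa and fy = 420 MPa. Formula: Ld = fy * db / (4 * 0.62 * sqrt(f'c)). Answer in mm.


Ld = (fy * db) / (4 * 0.62 * sqrt(f'c))
= (420 * 16) / (4 * 0.62 * sqrt(30))
= 6720 / 13.5835
= 494.72 mm

494.72 mm


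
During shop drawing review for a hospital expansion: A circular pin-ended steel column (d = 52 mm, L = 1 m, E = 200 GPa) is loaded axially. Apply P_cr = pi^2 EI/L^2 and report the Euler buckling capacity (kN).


I = pi * d^4 / 64 = 358908.11 mm^4
L = 1000.0 mm
P_cr = pi^2 * E * I / L^2
= 9.8696 * 200000.0 * 358908.11 / 1000.0^2
= 708456.21 N = 708.4562 kN

708.4562 kN


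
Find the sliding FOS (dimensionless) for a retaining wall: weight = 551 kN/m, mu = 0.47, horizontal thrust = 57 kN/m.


Resisting force = mu * W = 0.47 * 551 = 258.97 kN/m
FOS = Resisting / Driving = 258.97 / 57
= 4.5433 (dimensionless)

4.5433 (dimensionless)


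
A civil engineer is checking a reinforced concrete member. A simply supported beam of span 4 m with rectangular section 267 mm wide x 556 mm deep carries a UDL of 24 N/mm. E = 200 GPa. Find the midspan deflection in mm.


I = 267 * 556^3 / 12 = 3824321456.0 mm^4
L = 4000.0 mm, w = 24 N/mm, E = 200000.0 MPa
delta = 5 * w * L^4 / (384 * E * I)
= 5 * 24 * 4000.0^4 / (384 * 200000.0 * 3824321456.0)
= 0.1046 mm

0.1046 mm


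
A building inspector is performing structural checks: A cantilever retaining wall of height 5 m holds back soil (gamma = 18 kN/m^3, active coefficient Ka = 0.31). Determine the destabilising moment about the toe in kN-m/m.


Pa = 0.5 * Ka * gamma * H^2
= 0.5 * 0.31 * 18 * 5^2
= 69.75 kN/m
Arm = H / 3 = 5 / 3 = 1.6667 m
Mo = Pa * arm = Pa * H / 3 = 69.75 * 5 / 3 = 116.25 kN-m/m

116.25 kN-m/m


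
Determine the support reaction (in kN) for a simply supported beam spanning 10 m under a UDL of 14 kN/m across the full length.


Total load = w * L = 14 * 10 = 140 kN
By symmetry, each reaction R = total / 2 = 140 / 2 = 70.0 kN

70.0 kN


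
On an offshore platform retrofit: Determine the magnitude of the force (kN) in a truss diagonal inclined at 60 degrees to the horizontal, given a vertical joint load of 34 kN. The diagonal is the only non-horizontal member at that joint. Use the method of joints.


At the joint, only the diagonal has a vertical component, so vertical equilibrium gives:
F * sin(60) = 34
F = 34 / sin(60)
= 34 / 0.866025
= 39.26 kN

39.26 kN


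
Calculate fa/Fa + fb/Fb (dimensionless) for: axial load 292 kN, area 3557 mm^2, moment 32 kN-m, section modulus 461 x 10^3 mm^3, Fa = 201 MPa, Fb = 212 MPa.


f_a = P / A = 292000.0 / 3557 = 82.0917 MPa
f_b = M / S = 32000000.0 / 461000.0 = 69.4143 MPa
Ratio = f_a / Fa + f_b / Fb
= 82.0917 / 201 + 69.4143 / 212
= 0.7358 (dimensionless)

0.7358 (dimensionless)


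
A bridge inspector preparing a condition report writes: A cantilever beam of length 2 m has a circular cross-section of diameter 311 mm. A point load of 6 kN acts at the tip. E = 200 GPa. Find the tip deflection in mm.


I = pi * d^4 / 64 = pi * 311^4 / 64 = 459210124.66 mm^4
L = 2000.0 mm, P = 6000.0 N, E = 200000.0 MPa
delta = P * L^3 / (3 * E * I)
= 6000.0 * 2000.0^3 / (3 * 200000.0 * 459210124.66)
= 0.1742 mm

0.1742 mm


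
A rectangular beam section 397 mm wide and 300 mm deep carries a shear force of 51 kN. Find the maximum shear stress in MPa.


A = b * h = 397 * 300 = 119100 mm^2
V = 51 kN = 51000.0 N
tau_max = 1.5 * V / A = 1.5 * 51000.0 / 119100
= 0.6423 MPa

0.6423 MPa


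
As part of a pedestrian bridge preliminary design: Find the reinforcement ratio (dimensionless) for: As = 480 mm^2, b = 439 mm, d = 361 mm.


rho = As / (b * d)
= 480 / (439 * 361)
= 480 / 158479
= 0.003029 (dimensionless)

0.003029 (dimensionless)


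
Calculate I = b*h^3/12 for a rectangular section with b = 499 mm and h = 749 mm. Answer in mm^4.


I = b * h^3 / 12
= 499 * 749^3 / 12
= 499 * 420189749 / 12
= 17472890395.92 mm^4

17472890395.92 mm^4


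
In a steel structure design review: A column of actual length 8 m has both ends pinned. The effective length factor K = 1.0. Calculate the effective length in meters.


L_eff = K * L
= 1.0 * 8
= 8.0 m

8.0 m


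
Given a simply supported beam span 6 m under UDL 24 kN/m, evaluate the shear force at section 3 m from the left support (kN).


R_A = w * L / 2 = 24 * 6 / 2 = 72.0 kN
V(x) = R_A - w * x = 72.0 - 24 * 3
= 0.0 kN

0.0 kN


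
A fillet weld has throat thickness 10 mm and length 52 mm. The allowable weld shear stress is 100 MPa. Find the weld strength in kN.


Strength = throat * length * allowable stress
= 10 * 52 * 100 N
= 52000 N
= 52.0 kN

52.0 kN


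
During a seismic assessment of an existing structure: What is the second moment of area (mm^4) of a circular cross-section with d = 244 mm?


r = d / 2 = 244 / 2 = 122.0 mm
I = pi * r^4 / 4 = pi * 122.0^4 / 4
= 173991969.47 mm^4

173991969.47 mm^4


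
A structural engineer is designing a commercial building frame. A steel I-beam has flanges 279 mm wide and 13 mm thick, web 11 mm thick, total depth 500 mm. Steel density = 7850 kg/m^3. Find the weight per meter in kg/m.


A_flanges = 2 * 279 * 13 = 7254 mm^2
A_web = (500 - 2 * 13) * 11 = 5214 mm^2
A_total = 7254 + 5214 = 12468 mm^2 = 0.012468 m^2
Weight = rho * A = 7850 * 0.012468 = 97.8738 kg/m

97.8738 kg/m


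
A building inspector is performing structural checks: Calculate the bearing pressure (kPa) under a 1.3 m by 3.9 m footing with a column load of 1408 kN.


A = 1.3 * 3.9 = 5.07 m^2
q = P / A = 1408 / 5.07
= 277.712 kPa

277.712 kPa


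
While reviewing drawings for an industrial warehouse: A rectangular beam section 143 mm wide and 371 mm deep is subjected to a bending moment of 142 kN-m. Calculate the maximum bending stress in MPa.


I = b * h^3 / 12 = 143 * 371^3 / 12 = 608522331.08 mm^4
y = h / 2 = 371 / 2 = 185.5 mm
M = 142 kN-m = 142000000.0 N-mm
sigma = M * y / I = 142000000.0 * 185.5 / 608522331.08
= 43.29 MPa

43.29 MPa


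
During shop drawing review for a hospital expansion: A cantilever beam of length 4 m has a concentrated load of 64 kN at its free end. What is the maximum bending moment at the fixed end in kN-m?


For a cantilever with a point load at the free end:
M_max = P * L = 64 * 4 = 256 kN-m

256 kN-m


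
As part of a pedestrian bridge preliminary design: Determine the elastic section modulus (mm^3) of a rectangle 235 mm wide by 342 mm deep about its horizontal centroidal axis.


S = b * h^2 / 6
= 235 * 342^2 / 6
= 235 * 116964 / 6
= 4581090.0 mm^3

4581090.0 mm^3


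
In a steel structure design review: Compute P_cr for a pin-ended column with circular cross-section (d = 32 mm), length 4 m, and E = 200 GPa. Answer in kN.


I = pi * d^4 / 64 = 51471.85 mm^4
L = 4000.0 mm
P_cr = pi^2 * E * I / L^2
= 9.8696 * 200000.0 * 51471.85 / 4000.0^2
= 6350.09 N = 6.3501 kN

6.3501 kN


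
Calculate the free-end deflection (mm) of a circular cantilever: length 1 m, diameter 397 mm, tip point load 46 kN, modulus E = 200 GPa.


I = pi * d^4 / 64 = pi * 397^4 / 64 = 1219359948.0 mm^4
L = 1000.0 mm, P = 46000.0 N, E = 200000.0 MPa
delta = P * L^3 / (3 * E * I)
= 46000.0 * 1000.0^3 / (3 * 200000.0 * 1219359948.0)
= 0.0629 mm

0.0629 mm


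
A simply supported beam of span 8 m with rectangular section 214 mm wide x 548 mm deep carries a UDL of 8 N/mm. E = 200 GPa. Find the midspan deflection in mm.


I = 214 * 548^3 / 12 = 2934770890.67 mm^4
L = 8000.0 mm, w = 8 N/mm, E = 200000.0 MPa
delta = 5 * w * L^4 / (384 * E * I)
= 5 * 8 * 8000.0^4 / (384 * 200000.0 * 2934770890.67)
= 0.7269 mm

0.7269 mm


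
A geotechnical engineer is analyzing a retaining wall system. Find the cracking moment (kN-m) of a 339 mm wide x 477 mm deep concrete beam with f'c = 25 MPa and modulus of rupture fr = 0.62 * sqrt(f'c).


fr = 0.62 * sqrt(25) = 0.62 * 5.0 = 3.1 MPa
I = 339 * 477^3 / 12 = 3066010157.25 mm^4
y_t = 238.5 mm
M_cr = fr * I / y_t = 3.1 * 3066010157.25 / 238.5 N-mm
= 39.8517 kN-m

39.8517 kN-m


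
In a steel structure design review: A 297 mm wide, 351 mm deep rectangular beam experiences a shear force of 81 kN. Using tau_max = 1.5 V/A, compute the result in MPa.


A = b * h = 297 * 351 = 104247 mm^2
V = 81 kN = 81000.0 N
tau_max = 1.5 * V / A = 1.5 * 81000.0 / 104247
= 1.1655 MPa

1.1655 MPa


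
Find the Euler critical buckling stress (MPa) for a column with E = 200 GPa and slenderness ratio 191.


sigma_cr = pi^2 * E / lambda^2
= 9.8696 * 200000.0 / 191^2
= 9.8696 * 200000.0 / 36481
= 54.1082 MPa

54.1082 MPa


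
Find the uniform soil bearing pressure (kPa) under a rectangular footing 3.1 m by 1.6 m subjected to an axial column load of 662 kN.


A = 3.1 * 1.6 = 4.96 m^2
q = P / A = 662 / 4.96
= 133.4677 kPa

133.4677 kPa


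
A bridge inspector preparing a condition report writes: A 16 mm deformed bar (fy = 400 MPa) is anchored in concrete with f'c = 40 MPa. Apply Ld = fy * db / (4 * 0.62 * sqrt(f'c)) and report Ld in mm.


Ld = (fy * db) / (4 * 0.62 * sqrt(f'c))
= (400 * 16) / (4 * 0.62 * sqrt(40))
= 6400 / 15.6849
= 408.04 mm

408.04 mm


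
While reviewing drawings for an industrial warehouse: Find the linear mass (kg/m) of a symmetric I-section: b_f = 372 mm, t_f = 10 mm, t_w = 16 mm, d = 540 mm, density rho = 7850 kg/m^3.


A_flanges = 2 * 372 * 10 = 7440 mm^2
A_web = (540 - 2 * 10) * 16 = 8320 mm^2
A_total = 7440 + 8320 = 15760 mm^2 = 0.015760 m^2
Weight = rho * A = 7850 * 0.015760 = 123.716 kg/m

123.716 kg/m


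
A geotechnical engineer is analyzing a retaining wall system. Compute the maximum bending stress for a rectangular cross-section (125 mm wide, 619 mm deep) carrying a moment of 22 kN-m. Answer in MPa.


I = b * h^3 / 12 = 125 * 619^3 / 12 = 2470590197.92 mm^4
y = h / 2 = 619 / 2 = 309.5 mm
M = 22 kN-m = 22000000.0 N-mm
sigma = M * y / I = 22000000.0 * 309.5 / 2470590197.92
= 2.76 MPa

2.76 MPa


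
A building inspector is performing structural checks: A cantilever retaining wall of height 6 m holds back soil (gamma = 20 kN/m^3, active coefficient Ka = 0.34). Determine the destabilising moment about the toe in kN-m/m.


Pa = 0.5 * Ka * gamma * H^2
= 0.5 * 0.34 * 20 * 6^2
= 122.4 kN/m
Arm = H / 3 = 6 / 3 = 2.0 m
Mo = Pa * arm = Pa * H / 3 = 122.4 * 6 / 3 = 244.8 kN-m/m

244.8 kN-m/m


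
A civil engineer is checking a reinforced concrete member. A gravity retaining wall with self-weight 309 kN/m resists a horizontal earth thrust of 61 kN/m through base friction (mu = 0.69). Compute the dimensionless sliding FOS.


Resisting force = mu * W = 0.69 * 309 = 213.21 kN/m
FOS = Resisting / Driving = 213.21 / 61
= 3.4952 (dimensionless)

3.4952 (dimensionless)


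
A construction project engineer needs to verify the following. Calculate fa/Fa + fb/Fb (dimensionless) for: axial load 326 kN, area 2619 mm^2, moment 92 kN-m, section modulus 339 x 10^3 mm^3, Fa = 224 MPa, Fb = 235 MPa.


f_a = P / A = 326000.0 / 2619 = 124.475 MPa
f_b = M / S = 92000000.0 / 339000.0 = 271.3864 MPa
Ratio = f_a / Fa + f_b / Fb
= 124.475 / 224 + 271.3864 / 235
= 1.7105 (dimensionless)

1.7105 (dimensionless)


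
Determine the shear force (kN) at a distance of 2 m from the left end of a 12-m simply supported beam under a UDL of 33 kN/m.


R_A = w * L / 2 = 33 * 12 / 2 = 198.0 kN
V(x) = R_A - w * x = 198.0 - 33 * 2
= 132.0 kN

132.0 kN


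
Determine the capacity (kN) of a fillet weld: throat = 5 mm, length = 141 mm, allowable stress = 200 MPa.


Strength = throat * length * allowable stress
= 5 * 141 * 200 N
= 141000 N
= 141.0 kN

141.0 kN


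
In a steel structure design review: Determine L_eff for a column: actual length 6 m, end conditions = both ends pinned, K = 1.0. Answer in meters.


L_eff = K * L
= 1.0 * 6
= 6.0 m

6.0 m


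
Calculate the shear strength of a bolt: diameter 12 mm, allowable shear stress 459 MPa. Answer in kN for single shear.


A = pi * d^2 / 4 = pi * 12^2 / 4 = 113.0973 mm^2
V = f_v * A / 1000 = 459 * 113.0973 / 1000
= 51.9117 kN

51.9117 kN


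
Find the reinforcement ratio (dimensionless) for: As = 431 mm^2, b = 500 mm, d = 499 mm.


rho = As / (b * d)
= 431 / (500 * 499)
= 431 / 249500
= 0.001727 (dimensionless)

0.001727 (dimensionless)


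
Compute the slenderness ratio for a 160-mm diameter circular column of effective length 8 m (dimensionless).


Radius of gyration r = d / 4 = 160 / 4 = 40.0 mm
L_eff = 8000.0 mm
Slenderness ratio = L / r = 8000.0 / 40.0 = 200.0 (dimensionless)

200.0 (dimensionless)


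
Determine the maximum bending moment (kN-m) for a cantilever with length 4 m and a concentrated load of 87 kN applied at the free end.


For a cantilever with a point load at the free end:
M_max = P * L = 87 * 4 = 348 kN-m

348 kN-m


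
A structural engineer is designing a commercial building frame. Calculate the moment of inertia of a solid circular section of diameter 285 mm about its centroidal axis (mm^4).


r = d / 2 = 285 / 2 = 142.5 mm
I = pi * r^4 / 4 = pi * 142.5^4 / 4
= 323854054.62 mm^4

323854054.62 mm^4


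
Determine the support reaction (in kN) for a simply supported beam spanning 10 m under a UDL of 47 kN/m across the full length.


Total load = w * L = 47 * 10 = 470 kN
By symmetry, each reaction R = total / 2 = 470 / 2 = 235.0 kN

235.0 kN


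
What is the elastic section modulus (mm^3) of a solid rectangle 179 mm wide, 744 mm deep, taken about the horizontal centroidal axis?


S = b * h^2 / 6
= 179 * 744^2 / 6
= 179 * 553536 / 6
= 16513824.0 mm^3

16513824.0 mm^3


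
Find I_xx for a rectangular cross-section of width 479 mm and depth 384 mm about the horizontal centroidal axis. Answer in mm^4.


I = b * h^3 / 12
= 479 * 384^3 / 12
= 479 * 56623104 / 12
= 2260205568.0 mm^4

2260205568.0 mm^4


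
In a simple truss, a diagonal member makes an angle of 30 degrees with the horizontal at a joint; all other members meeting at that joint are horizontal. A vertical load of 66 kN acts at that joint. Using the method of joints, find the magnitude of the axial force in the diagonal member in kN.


At the joint, only the diagonal has a vertical component, so vertical equilibrium gives:
F * sin(30) = 66
F = 66 / sin(30)
= 66 / 0.5
= 132.0 kN

132.0 kN


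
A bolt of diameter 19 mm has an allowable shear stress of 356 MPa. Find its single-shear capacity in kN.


A = pi * d^2 / 4 = pi * 19^2 / 4 = 283.5287 mm^2
V = f_v * A / 1000 = 356 * 283.5287 / 1000
= 100.9362 kN

100.9362 kN


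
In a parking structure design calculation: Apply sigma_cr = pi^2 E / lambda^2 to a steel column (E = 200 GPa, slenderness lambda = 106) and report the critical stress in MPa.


sigma_cr = pi^2 * E / lambda^2
= 9.8696 * 200000.0 / 106^2
= 9.8696 * 200000.0 / 11236
= 175.6783 MPa

175.6783 MPa


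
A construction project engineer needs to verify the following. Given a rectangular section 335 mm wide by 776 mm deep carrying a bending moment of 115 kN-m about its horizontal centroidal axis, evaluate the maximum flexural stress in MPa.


I = b * h^3 / 12 = 335 * 776^3 / 12 = 13045139413.33 mm^4
y = h / 2 = 776 / 2 = 388.0 mm
M = 115 kN-m = 115000000.0 N-mm
sigma = M * y / I = 115000000.0 * 388.0 / 13045139413.33
= 3.42 MPa

3.42 MPa


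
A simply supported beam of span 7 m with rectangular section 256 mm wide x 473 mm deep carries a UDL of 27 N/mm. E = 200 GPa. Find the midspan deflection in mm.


I = 256 * 473^3 / 12 = 2257574762.67 mm^4
L = 7000.0 mm, w = 27 N/mm, E = 200000.0 MPa
delta = 5 * w * L^4 / (384 * E * I)
= 5 * 27 * 7000.0^4 / (384 * 200000.0 * 2257574762.67)
= 1.8695 mm

1.8695 mm


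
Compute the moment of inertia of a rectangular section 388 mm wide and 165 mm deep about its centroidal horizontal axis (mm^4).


I = b * h^3 / 12
= 388 * 165^3 / 12
= 388 * 4492125 / 12
= 145245375.0 mm^4

145245375.0 mm^4


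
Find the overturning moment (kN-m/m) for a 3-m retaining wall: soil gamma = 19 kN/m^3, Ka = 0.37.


Pa = 0.5 * Ka * gamma * H^2
= 0.5 * 0.37 * 19 * 3^2
= 31.635 kN/m
Arm = H / 3 = 3 / 3 = 1.0 m
Mo = Pa * arm = Pa * H / 3 = 31.635 * 3 / 3 = 31.635 kN-m/m

31.635 kN-m/m


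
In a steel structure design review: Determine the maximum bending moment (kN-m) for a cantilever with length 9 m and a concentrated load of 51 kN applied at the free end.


For a cantilever with a point load at the free end:
M_max = P * L = 51 * 9 = 459 kN-m

459 kN-m


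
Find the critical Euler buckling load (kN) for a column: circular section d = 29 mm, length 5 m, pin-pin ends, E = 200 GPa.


I = pi * d^4 / 64 = 34718.57 mm^4
L = 5000.0 mm
P_cr = pi^2 * E * I / L^2
= 9.8696 * 200000.0 * 34718.57 / 5000.0^2
= 2741.27 N = 2.7413 kN

2.7413 kN
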